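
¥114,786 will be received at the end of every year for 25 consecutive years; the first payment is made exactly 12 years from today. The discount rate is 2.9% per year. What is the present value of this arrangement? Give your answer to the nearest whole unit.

Ordinary annuity of 25 payments, first payment at period 12.
Periodic rate r = 0.029 per year.
The ordinary-annuity PV formula values the stream one period before the first payment (period 11); discount that back 11 periods:
PV₀ = 114,786 × [1 − (1+r)^−25] / r × (1+r)^−11 = ¥1,475,873

¥1,475,873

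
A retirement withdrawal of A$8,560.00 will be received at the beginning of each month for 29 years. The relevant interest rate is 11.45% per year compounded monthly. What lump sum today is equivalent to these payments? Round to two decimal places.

A$872,432.21

This is an annuity due: 348 payments of A$8,560.00 at the beginning of each month.
Periodic rate r = 0.1145/12 per month; n is counted in months.
PV = PMT × [(1 − (1+r)^−n)/r] × (1+r) = 8,560 × [1 − (1+r)^−348] / r × (1+r) = A$872,432.21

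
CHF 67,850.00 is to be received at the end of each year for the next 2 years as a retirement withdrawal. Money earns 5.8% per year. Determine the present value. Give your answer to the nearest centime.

This is an ordinary annuity: 2 payments of CHF 67,850.00 at the end of each year.
Periodic rate r = 0.058 per year.
PV = PMT × [(1 − (1+r)^−n)/r] = 67,850 × [1 − (1+r)^−2] / r = CHF 124,745.21

CHF 124,745.21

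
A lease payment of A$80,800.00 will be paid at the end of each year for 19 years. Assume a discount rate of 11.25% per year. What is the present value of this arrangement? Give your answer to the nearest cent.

A$623,476.75

This is an ordinary annuity: 19 payments of A$80,800.00 at the end of each year.
Periodic rate r = 0.1125 per year.
PV = PMT × [(1 − (1+r)^−n)/r] = 80,800 × [1 − (1+r)^−19] / r = A$623,476.75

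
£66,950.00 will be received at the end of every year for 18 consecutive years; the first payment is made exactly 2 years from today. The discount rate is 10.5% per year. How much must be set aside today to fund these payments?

Ordinary annuity of 18 payments, first payment at period 2.
Periodic rate r = 0.105 per year.
The ordinary-annuity PV formula values the stream one period before the first payment (period 1); discount that back 1 periods:
PV₀ = 66,950 × [1 − (1+r)^−18] / r × (1+r)^−1 = £481,382.35

£481,382.35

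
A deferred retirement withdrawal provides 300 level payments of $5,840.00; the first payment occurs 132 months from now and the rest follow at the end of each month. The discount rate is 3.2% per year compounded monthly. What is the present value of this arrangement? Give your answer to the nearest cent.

Ordinary annuity of 300 payments, first payment at period 132.
Periodic rate r = 0.032/12 per month; n is counted in months.
The ordinary-annuity PV formula values the stream one period before the first payment (period 131); discount that back 131 periods:
PV₀ = 5,840 × [1 − (1+r)^−300] / r × (1+r)^−131 = $850,055.04

$850,055.04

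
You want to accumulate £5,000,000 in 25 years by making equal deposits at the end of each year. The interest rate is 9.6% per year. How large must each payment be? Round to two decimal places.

£53,983.91

Level ordinary annuity; solve FV = PMT × [((1+r)^n − 1)/r] for PMT.
Periodic rate r = 0.096 per year.
With n = 25: PMT = 5,000,000 / ([((1+r)^n − 1)/r]) = £53,983.91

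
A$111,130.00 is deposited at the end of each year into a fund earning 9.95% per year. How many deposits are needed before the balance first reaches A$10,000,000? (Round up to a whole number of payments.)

25 payments

Periodic rate r = 0.0995 per year.
Ordinary annuity FV: 10,000,000 = 111,130 × [((1+r)^n − 1)/r].
(1+r)^n = 1 + 10,000,000 × r / 111,130, so n = ln(1 + 10,000,000·r/111,130) / ln(1+r) = 24.23.
Round up to a whole number of payments: n = 25.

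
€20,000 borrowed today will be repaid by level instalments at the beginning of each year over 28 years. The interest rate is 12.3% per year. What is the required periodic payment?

Level annuity due; solve PV = PMT × [(1 − (1+r)^−n)/r] × (1+r) for PMT.
Periodic rate r = 0.123 per year.
With n = 28: PMT = 20,000 / ([(1 − (1+r)^−n)/r] × (1+r)) = €2,279.10

€2,279.10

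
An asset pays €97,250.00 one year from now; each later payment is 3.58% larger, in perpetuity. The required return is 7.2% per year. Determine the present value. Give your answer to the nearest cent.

Periodic rate r = 0.072 per year.
Growing perpetuity (Gordon): PV = PMT₁ / (r − g) = 97,250 / (r − 0.0358) = €2,686,464.09.

€2,686,464.09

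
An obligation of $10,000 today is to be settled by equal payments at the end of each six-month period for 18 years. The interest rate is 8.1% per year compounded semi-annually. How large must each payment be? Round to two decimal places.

$532.54

Level ordinary annuity; solve PV = PMT × [(1 − (1+r)^−n)/r] for PMT.
Periodic rate r = 0.081/2 per half-year; n is counted in half-years.
With n = 36: PMT = 10,000 / ([(1 − (1+r)^−n)/r]) = $532.54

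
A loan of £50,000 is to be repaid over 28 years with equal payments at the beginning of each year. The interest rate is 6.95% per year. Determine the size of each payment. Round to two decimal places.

Level annuity due; solve PV = PMT × [(1 − (1+r)^−n)/r] × (1+r) for PMT.
Periodic rate r = 0.0695 per year.
With n = 28: PMT = 50,000 / ([(1 − (1+r)^−n)/r] × (1+r)) = £3,833.32

£3,833.32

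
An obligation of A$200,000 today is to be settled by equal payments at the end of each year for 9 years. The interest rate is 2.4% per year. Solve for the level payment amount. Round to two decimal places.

A$24,973.15

Level ordinary annuity; solve PV = PMT × [(1 − (1+r)^−n)/r] for PMT.
Periodic rate r = 0.024 per year.
With n = 9: PMT = 200,000 / ([(1 − (1+r)^−n)/r]) = A$24,973.15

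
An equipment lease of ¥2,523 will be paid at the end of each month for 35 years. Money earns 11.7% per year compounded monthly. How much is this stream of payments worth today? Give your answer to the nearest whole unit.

¥254,373

This is an ordinary annuity: 420 payments of ¥2,523 at the end of each month.
Periodic rate r = 0.117/12 per month; n is counted in months.
PV = PMT × [(1 − (1+r)^−n)/r] = 2,523 × [1 − (1+r)^−420] / r = ¥254,373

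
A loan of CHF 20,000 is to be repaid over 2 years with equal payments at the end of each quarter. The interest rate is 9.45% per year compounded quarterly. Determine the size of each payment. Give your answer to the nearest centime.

Level ordinary annuity; solve PV = PMT × [(1 − (1+r)^−n)/r] for PMT.
Periodic rate r = 0.0945/4 per quarter; n is counted in quarters.
With n = 8: PMT = 20,000 / ([(1 − (1+r)^−n)/r]) = CHF 2,773.02

CHF 2,773.02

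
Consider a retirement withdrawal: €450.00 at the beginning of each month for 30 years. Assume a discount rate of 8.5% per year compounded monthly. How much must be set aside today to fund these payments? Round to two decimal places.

€58,938.69

This is an annuity due: 360 payments of €450.00 at the beginning of each month.
Periodic rate r = 0.085/12 per month; n is counted in months.
PV = PMT × [(1 − (1+r)^−n)/r] × (1+r) = 450 × [1 − (1+r)^−360] / r × (1+r) = €58,938.69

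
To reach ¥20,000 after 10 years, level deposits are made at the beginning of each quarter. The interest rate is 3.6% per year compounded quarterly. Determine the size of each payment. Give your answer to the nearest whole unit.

Level annuity due; solve FV = PMT × [((1+r)^n − 1)/r] × (1+r) for PMT.
Periodic rate r = 0.036/4 per quarter; n is counted in quarters.
With n = 40: PMT = 20,000 / ([((1+r)^n − 1)/r] × (1+r)) = ¥414

¥414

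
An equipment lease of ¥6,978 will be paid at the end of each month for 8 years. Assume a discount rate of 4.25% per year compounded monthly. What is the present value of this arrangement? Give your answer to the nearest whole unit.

¥567,044

This is an ordinary annuity: 96 payments of ¥6,978 at the end of each month.
Periodic rate r = 0.0425/12 per month; n is counted in months.
PV = PMT × [(1 − (1+r)^−n)/r] = 6,978 × [1 − (1+r)^−96] / r = ¥567,044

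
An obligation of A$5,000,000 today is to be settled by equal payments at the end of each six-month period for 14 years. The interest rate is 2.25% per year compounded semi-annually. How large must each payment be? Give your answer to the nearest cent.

Level ordinary annuity; solve PV = PMT × [(1 − (1+r)^−n)/r] for PMT.
Periodic rate r = 0.0225/2 per half-year; n is counted in half-years.
With n = 28: PMT = 5,000,000 / ([(1 − (1+r)^−n)/r]) = A$209,164.94

A$209,164.94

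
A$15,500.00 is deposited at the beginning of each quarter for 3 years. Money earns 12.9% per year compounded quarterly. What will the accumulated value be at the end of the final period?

This is an annuity due: 12 deposits of A$15,500.00 at the beginning of each quarter.
Periodic rate r = 0.129/4 per quarter; n is counted in quarters.
FV = PMT × [((1+r)^n − 1)/r] × (1+r) = 15,500 × [(1+r)^12 − 1] / r × (1+r) = A$229,995.11

A$229,995.11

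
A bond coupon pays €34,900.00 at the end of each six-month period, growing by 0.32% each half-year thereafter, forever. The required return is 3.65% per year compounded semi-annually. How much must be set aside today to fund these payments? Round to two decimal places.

Periodic rate r = 0.0365/2 per half-year.
Growing perpetuity (Gordon): PV = PMT₁ / (r − g) = 34,900 / (r − 0.0032) = €2,318,936.88.

€2,318,936.88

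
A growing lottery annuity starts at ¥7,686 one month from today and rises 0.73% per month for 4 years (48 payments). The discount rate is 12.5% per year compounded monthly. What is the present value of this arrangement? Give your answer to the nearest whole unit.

Periodic rate r = 0.125/12 per month; n is counted in months.
Growing ordinary annuity: PV = PMT₁ × [1 − ((1+g)/(1+r))^n] / (r − g) = 7,686 × [1 − ((1+0.0073)/(1+r))^48] / (r − 0.0073) = ¥339,867.

¥339,867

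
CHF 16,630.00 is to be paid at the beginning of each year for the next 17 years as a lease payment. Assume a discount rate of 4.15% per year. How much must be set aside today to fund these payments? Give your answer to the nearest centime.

CHF 208,280.94

This is an annuity due: 17 payments of CHF 16,630.00 at the beginning of each year.
Periodic rate r = 0.0415 per year.
PV = PMT × [(1 − (1+r)^−n)/r] × (1+r) = 16,630 × [1 − (1+r)^−17] / r × (1+r) = CHF 208,280.94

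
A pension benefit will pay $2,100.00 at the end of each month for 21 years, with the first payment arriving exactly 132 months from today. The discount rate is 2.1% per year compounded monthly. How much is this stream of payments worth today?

$340,090.35

Ordinary annuity of 252 payments, first payment at period 132.
Periodic rate r = 0.021/12 per month; n is counted in months.
The ordinary-annuity PV formula values the stream one period before the first payment (period 131); discount that back 131 periods:
PV₀ = 2,100 × [1 − (1+r)^−252] / r × (1+r)^−131 = $340,090.35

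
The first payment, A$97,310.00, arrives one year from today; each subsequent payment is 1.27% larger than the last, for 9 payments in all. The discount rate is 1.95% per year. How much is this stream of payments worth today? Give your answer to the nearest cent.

A$836,472.96

Periodic rate r = 0.0195 per year.
Growing ordinary annuity: PV = PMT₁ × [1 − ((1+g)/(1+r))^n] / (r − g) = 97,310 × [1 − ((1+0.0127)/(1+r))^9] / (r − 0.0127) = A$836,472.96.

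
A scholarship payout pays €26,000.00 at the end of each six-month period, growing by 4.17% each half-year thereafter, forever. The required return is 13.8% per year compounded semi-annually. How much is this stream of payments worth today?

Periodic rate r = 0.138/2 per half-year.
Growing perpetuity (Gordon): PV = PMT₁ / (r − g) = 26,000 / (r − 0.0417) = €952,380.95.

€952,380.95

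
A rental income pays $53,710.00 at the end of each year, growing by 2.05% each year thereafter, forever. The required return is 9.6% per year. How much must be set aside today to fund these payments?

Periodic rate r = 0.096 per year.
Growing perpetuity (Gordon): PV = PMT₁ / (r − g) = 53,710 / (r − 0.0205) = $711,390.73.

$711,390.73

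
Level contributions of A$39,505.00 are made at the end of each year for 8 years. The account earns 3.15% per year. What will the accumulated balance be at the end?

This is an ordinary annuity: 8 deposits of A$39,505.00 at the end of each year.
Periodic rate r = 0.0315 per year.
FV = PMT × [((1+r)^n − 1)/r] = 39,505 × [(1+r)^8 − 1] / r = A$353,167.19

A$353,167.19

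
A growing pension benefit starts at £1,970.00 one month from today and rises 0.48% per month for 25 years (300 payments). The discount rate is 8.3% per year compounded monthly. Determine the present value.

Periodic rate r = 0.083/12 per month; n is counted in months.
Growing ordinary annuity: PV = PMT₁ × [1 − ((1+g)/(1+r))^n] / (r − g) = 1,970 × [1 − ((1+0.0048)/(1+r))^300] / (r − 0.0048) = £435,665.75.

£435,665.75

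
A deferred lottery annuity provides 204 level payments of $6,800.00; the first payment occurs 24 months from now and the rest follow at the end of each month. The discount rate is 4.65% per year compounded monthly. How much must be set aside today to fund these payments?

Ordinary annuity of 204 payments, first payment at period 24.
Periodic rate r = 0.0465/12 per month; n is counted in months.
The ordinary-annuity PV formula values the stream one period before the first payment (period 23); discount that back 23 periods:
PV₀ = 6,800 × [1 − (1+r)^−204] / r × (1+r)^−23 = $876,093.32

$876,093.32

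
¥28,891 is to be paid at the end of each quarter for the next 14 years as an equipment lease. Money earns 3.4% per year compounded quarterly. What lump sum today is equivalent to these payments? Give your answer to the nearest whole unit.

¥1,283,051

This is an ordinary annuity: 56 payments of ¥28,891 at the end of each quarter.
Periodic rate r = 0.034/4 per quarter; n is counted in quarters.
PV = PMT × [(1 − (1+r)^−n)/r] = 28,891 × [1 − (1+r)^−56] / r = ¥1,283,051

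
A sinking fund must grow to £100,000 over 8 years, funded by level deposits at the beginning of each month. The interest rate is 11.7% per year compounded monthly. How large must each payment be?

£627.73

Level annuity due; solve FV = PMT × [((1+r)^n − 1)/r] × (1+r) for PMT.
Periodic rate r = 0.117/12 per month; n is counted in months.
With n = 96: PMT = 100,000 / ([((1+r)^n − 1)/r] × (1+r)) = £627.73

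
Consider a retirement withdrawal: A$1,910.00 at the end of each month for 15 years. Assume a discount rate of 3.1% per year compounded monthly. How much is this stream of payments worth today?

This is an ordinary annuity: 180 payments of A$1,910.00 at the end of each month.
Periodic rate r = 0.031/12 per month; n is counted in months.
PV = PMT × [(1 − (1+r)^−n)/r] = 1,910 × [1 − (1+r)^−180] / r = A$274,661.57

A$274,661.57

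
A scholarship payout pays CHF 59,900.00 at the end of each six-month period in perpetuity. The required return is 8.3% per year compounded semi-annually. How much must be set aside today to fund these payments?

Periodic rate r = 0.083/2 per half-year.
Level perpetuity: PV = PMT / r = 59,900 / (0.083/2) = CHF 1,443,373.49.

CHF 1,443,373.49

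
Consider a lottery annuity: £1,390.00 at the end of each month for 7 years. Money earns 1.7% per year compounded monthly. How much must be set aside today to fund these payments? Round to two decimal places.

This is an ordinary annuity: 84 payments of £1,390.00 at the end of each month.
Periodic rate r = 0.017/12 per month; n is counted in months.
PV = PMT × [(1 − (1+r)^−n)/r] = 1,390 × [1 − (1+r)^−84] / r = £110,006.99

£110,006.99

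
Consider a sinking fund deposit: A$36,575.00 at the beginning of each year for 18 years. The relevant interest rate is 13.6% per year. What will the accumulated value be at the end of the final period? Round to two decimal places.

A$2,727,221.00

This is an annuity due: 18 deposits of A$36,575.00 at the beginning of each year.
Periodic rate r = 0.136 per year.
FV = PMT × [((1+r)^n − 1)/r] × (1+r) = 36,575 × [(1+r)^18 − 1] / r × (1+r) = A$2,727,221.00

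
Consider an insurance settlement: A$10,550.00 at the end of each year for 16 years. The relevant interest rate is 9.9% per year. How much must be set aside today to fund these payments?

This is an ordinary annuity: 16 payments of A$10,550.00 at the end of each year.
Periodic rate r = 0.099 per year.
PV = PMT × [(1 − (1+r)^−n)/r] = 10,550 × [1 − (1+r)^−16] / r = A$83,033.91

A$83,033.91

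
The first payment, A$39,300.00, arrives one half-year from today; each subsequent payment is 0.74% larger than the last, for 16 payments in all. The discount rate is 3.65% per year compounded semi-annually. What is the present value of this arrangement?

A$570,550.38

Periodic rate r = 0.0365/2 per half-year; n is counted in half-years.
Growing ordinary annuity: PV = PMT₁ × [1 − ((1+g)/(1+r))^n] / (r − g) = 39,300 × [1 − ((1+0.0074)/(1+r))^16] / (r − 0.0074) = A$570,550.38.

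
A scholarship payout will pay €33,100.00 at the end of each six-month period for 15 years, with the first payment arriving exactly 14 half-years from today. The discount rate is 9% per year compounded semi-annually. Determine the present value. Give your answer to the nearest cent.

Ordinary annuity of 30 payments, first payment at period 14.
Periodic rate r = 0.09/2 per half-year; n is counted in half-years.
The ordinary-annuity PV formula values the stream one period before the first payment (period 13); discount that back 13 periods:
PV₀ = 33,100 × [1 − (1+r)^−30] / r × (1+r)^−13 = €304,233.95

€304,233.95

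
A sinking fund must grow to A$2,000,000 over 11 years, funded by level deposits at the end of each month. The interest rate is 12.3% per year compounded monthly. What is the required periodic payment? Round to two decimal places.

A$7,212.06

Level ordinary annuity; solve FV = PMT × [((1+r)^n − 1)/r] for PMT.
Periodic rate r = 0.123/12 per month; n is counted in months.
With n = 132: PMT = 2,000,000 / ([((1+r)^n − 1)/r]) = A$7,212.06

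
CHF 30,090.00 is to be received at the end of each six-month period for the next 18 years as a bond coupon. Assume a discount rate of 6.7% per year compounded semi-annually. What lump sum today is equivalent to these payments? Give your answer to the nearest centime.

This is an ordinary annuity: 36 payments of CHF 30,090.00 at the end of each six-month period.
Periodic rate r = 0.067/2 per half-year; n is counted in half-years.
PV = PMT × [(1 − (1+r)^−n)/r] = 30,090 × [1 − (1+r)^−36] / r = CHF 623,925.21

CHF 623,925.21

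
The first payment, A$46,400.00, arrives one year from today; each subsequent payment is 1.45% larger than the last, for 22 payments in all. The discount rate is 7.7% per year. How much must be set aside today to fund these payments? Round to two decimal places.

A$543,131.97

Periodic rate r = 0.077 per year.
Growing ordinary annuity: PV = PMT₁ × [1 − ((1+g)/(1+r))^n] / (r − g) = 46,400 × [1 − ((1+0.0145)/(1+r))^22] / (r − 0.0145) = A$543,131.97.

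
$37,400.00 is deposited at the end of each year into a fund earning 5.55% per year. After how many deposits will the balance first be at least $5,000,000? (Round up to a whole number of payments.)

Periodic rate r = 0.0555 per year.
Ordinary annuity FV: 5,000,000 = 37,400 × [((1+r)^n − 1)/r].
(1+r)^n = 1 + 5,000,000 × r / 37,400, so n = ln(1 + 5,000,000·r/37,400) / ln(1+r) = 39.44.
Round up to a whole number of payments: n = 40.

40 payments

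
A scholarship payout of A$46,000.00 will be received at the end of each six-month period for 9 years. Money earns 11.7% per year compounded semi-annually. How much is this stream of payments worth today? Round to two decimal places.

A$503,728.50

This is an ordinary annuity: 18 payments of A$46,000.00 at the end of each six-month period.
Periodic rate r = 0.117/2 per half-year; n is counted in half-years.
PV = PMT × [(1 − (1+r)^−n)/r] = 46,000 × [1 − (1+r)^−18] / r = A$503,728.50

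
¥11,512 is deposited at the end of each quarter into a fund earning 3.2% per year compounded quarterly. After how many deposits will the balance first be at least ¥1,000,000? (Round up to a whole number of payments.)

Periodic rate r = 0.032/4 per quarter; n is counted in quarters.
Ordinary annuity FV: 1,000,000 = 11,512 × [((1+r)^n − 1)/r].
(1+r)^n = 1 + 1,000,000 × r / 11,512, so n = ln(1 + 1,000,000·r/11,512) / ln(1+r) = 66.22.
Round up to a whole number of payments: n = 67.

67 payments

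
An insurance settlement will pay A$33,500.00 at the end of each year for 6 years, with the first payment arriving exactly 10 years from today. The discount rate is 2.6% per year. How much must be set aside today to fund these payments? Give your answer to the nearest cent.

Ordinary annuity of 6 payments, first payment at period 10.
Periodic rate r = 0.026 per year.
The ordinary-annuity PV formula values the stream one period before the first payment (period 9); discount that back 9 periods:
PV₀ = 33,500 × [1 − (1+r)^−6] / r × (1+r)^−9 = A$145,972.56

A$145,972.56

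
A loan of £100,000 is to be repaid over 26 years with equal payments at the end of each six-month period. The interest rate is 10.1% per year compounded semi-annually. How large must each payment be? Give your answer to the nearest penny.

£5,472.25

Level ordinary annuity; solve PV = PMT × [(1 − (1+r)^−n)/r] for PMT.
Periodic rate r = 0.101/2 per half-year; n is counted in half-years.
With n = 52: PMT = 100,000 / ([(1 − (1+r)^−n)/r]) = £5,472.25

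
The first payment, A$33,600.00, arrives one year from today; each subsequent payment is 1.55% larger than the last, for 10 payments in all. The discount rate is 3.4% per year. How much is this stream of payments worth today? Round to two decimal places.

A$299,998.95

Periodic rate r = 0.034 per year.
Growing ordinary annuity: PV = PMT₁ × [1 − ((1+g)/(1+r))^n] / (r − g) = 33,600 × [1 − ((1+0.0155)/(1+r))^10] / (r − 0.0155) = A$299,998.95.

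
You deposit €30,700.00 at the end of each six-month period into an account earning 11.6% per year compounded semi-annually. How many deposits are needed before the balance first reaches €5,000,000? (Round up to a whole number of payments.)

Periodic rate r = 0.116/2 per half-year; n is counted in half-years.
Ordinary annuity FV: 5,000,000 = 30,700 × [((1+r)^n − 1)/r].
(1+r)^n = 1 + 5,000,000 × r / 30,700, so n = ln(1 + 5,000,000·r/30,700) / ln(1+r) = 41.61.
Round up to a whole number of payments: n = 42.

42 payments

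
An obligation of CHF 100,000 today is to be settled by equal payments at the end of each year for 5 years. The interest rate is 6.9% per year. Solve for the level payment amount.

CHF 24,323.80

Level ordinary annuity; solve PV = PMT × [(1 − (1+r)^−n)/r] for PMT.
Periodic rate r = 0.069 per year.
With n = 5: PMT = 100,000 / ([(1 − (1+r)^−n)/r]) = CHF 24,323.80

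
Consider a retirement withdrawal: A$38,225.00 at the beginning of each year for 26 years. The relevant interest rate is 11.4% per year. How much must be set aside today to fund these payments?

This is an annuity due: 26 payments of A$38,225.00 at the beginning of each year.
Periodic rate r = 0.114 per year.
PV = PMT × [(1 − (1+r)^−n)/r] × (1+r) = 38,225 × [1 − (1+r)^−26] / r × (1+r) = A$350,973.38

A$350,973.38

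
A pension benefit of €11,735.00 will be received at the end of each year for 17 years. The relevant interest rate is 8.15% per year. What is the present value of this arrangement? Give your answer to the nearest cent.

This is an ordinary annuity: 17 payments of €11,735.00 at the end of each year.
Periodic rate r = 0.0815 per year.
PV = PMT × [(1 − (1+r)^−n)/r] = 11,735 × [1 − (1+r)^−17] / r = €105,979.77

€105,979.77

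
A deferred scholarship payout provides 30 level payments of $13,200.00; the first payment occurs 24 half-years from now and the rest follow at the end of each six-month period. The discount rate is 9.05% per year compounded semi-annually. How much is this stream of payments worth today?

$77,468.47

Ordinary annuity of 30 payments, first payment at period 24.
Periodic rate r = 0.0905/2 per half-year; n is counted in half-years.
The ordinary-annuity PV formula values the stream one period before the first payment (period 23); discount that back 23 periods:
PV₀ = 13,200 × [1 − (1+r)^−30] / r × (1+r)^−23 = $77,468.47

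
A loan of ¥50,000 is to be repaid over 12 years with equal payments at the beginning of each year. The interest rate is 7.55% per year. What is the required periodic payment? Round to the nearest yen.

Level annuity due; solve PV = PMT × [(1 − (1+r)^−n)/r] × (1+r) for PMT.
Periodic rate r = 0.0755 per year.
With n = 12: PMT = 50,000 / ([(1 − (1+r)^−n)/r] × (1+r)) = ¥6,026

¥6,026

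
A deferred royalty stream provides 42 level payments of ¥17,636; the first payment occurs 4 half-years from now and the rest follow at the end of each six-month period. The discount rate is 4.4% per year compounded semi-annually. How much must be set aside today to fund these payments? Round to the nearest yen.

Ordinary annuity of 42 payments, first payment at period 4.
Periodic rate r = 0.044/2 per half-year; n is counted in half-years.
The ordinary-annuity PV formula values the stream one period before the first payment (period 3); discount that back 3 periods:
PV₀ = 17,636 × [1 − (1+r)^−42] / r × (1+r)^−3 = ¥449,890

¥449,890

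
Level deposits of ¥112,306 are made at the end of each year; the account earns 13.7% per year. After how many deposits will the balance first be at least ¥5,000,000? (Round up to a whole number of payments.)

16 payments

Periodic rate r = 0.137 per year.
Ordinary annuity FV: 5,000,000 = 112,306 × [((1+r)^n − 1)/r].
(1+r)^n = 1 + 5,000,000 × r / 112,306, so n = ln(1 + 5,000,000·r/112,306) / ln(1+r) = 15.27.
Round up to a whole number of payments: n = 16.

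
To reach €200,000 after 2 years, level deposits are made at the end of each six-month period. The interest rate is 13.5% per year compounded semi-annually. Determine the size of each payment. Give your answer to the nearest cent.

€45,212.73

Level ordinary annuity; solve FV = PMT × [((1+r)^n − 1)/r] for PMT.
Periodic rate r = 0.135/2 per half-year; n is counted in half-years.
With n = 4: PMT = 200,000 / ([((1+r)^n − 1)/r]) = €45,212.73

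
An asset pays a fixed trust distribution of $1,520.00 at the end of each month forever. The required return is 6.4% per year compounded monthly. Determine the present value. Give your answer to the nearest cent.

$285,000.00

Periodic rate r = 0.064/12 per month.
Level perpetuity: PV = PMT / r = 1,520 / (0.064/12) = $285,000.00.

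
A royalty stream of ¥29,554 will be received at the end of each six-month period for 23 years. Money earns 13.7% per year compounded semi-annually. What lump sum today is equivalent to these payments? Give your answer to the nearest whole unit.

¥410,967

This is an ordinary annuity: 46 payments of ¥29,554 at the end of each six-month period.
Periodic rate r = 0.137/2 per half-year; n is counted in half-years.
PV = PMT × [(1 − (1+r)^−n)/r] = 29,554 × [1 − (1+r)^−46] / r = ¥410,967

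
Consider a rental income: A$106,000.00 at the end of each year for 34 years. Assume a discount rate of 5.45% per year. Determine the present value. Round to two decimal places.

This is an ordinary annuity: 34 payments of A$106,000.00 at the end of each year.
Periodic rate r = 0.0545 per year.
PV = PMT × [(1 − (1+r)^−n)/r] = 106,000 × [1 − (1+r)^−34] / r = A$1,624,824.77

A$1,624,824.77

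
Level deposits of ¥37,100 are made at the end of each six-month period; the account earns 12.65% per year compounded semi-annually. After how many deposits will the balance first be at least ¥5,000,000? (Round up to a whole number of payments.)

37 payments

Periodic rate r = 0.1265/2 per half-year; n is counted in half-years.
Ordinary annuity FV: 5,000,000 = 37,100 × [((1+r)^n − 1)/r].
(1+r)^n = 1 + 5,000,000 × r / 37,100, so n = ln(1 + 5,000,000·r/37,100) / ln(1+r) = 36.75.
Round up to a whole number of payments: n = 37.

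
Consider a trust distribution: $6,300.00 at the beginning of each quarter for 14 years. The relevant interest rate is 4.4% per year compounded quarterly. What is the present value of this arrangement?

This is an annuity due: 56 payments of $6,300.00 at the beginning of each quarter.
Periodic rate r = 0.044/4 per quarter; n is counted in quarters.
PV = PMT × [(1 − (1+r)^−n)/r] × (1+r) = 6,300 × [1 − (1+r)^−56] / r × (1+r) = $265,240.74

$265,240.74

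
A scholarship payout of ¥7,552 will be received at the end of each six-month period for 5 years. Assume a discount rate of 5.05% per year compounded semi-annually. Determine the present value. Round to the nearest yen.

This is an ordinary annuity: 10 payments of ¥7,552 at the end of each six-month period.
Periodic rate r = 0.0505/2 per half-year; n is counted in half-years.
PV = PMT × [(1 − (1+r)^−n)/r] = 7,552 × [1 − (1+r)^−10] / r = ¥66,010

¥66,010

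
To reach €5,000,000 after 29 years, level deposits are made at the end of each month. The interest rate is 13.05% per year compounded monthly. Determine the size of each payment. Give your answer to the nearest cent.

€1,290.84

Level ordinary annuity; solve FV = PMT × [((1+r)^n − 1)/r] for PMT.
Periodic rate r = 0.1305/12 per month; n is counted in months.
With n = 348: PMT = 5,000,000 / ([((1+r)^n − 1)/r]) = €1,290.84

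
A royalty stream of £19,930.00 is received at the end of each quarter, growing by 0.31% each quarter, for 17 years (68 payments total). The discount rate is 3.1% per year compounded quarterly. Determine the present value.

Periodic rate r = 0.031/4 per quarter; n is counted in quarters.
Growing ordinary annuity: PV = PMT₁ × [1 − ((1+g)/(1+r))^n] / (r − g) = 19,930 × [1 − ((1+0.0031)/(1+r))^68] / (r − 0.0031) = £1,156,548.93.

£1,156,548.93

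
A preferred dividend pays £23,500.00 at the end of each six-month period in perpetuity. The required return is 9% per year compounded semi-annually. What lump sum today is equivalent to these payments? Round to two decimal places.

£522,222.22

Periodic rate r = 0.09/2 per half-year.
Level perpetuity: PV = PMT / r = 23,500 / (0.09/2) = £522,222.22.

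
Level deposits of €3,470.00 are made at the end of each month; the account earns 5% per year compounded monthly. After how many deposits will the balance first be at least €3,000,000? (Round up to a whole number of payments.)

368 payments

Periodic rate r = 0.05/12 per month; n is counted in months.
Ordinary annuity FV: 3,000,000 = 3,470 × [((1+r)^n − 1)/r].
(1+r)^n = 1 + 3,000,000 × r / 3,470, so n = ln(1 + 3,000,000·r/3,470) / ln(1+r) = 367.14.
Round up to a whole number of payments: n = 368.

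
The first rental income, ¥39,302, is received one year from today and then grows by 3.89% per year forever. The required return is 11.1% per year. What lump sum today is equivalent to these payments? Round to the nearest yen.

Periodic rate r = 0.111 per year.
Growing perpetuity (Gordon): PV = PMT₁ / (r − g) = 39,302 / (r − 0.0389) = ¥545,104.

¥545,104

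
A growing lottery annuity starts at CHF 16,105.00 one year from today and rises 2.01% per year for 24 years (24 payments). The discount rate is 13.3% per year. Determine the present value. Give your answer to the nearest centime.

Periodic rate r = 0.133 per year.
Growing ordinary annuity: PV = PMT₁ × [1 − ((1+g)/(1+r))^n] / (r − g) = 16,105 × [1 − ((1+0.0201)/(1+r))^24] / (r − 0.0201) = CHF 131,162.20.

CHF 131,162.20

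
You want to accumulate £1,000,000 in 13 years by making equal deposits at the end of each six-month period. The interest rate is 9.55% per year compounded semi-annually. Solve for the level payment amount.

£20,209.18

Level ordinary annuity; solve FV = PMT × [((1+r)^n − 1)/r] for PMT.
Periodic rate r = 0.0955/2 per half-year; n is counted in half-years.
With n = 26: PMT = 1,000,000 / ([((1+r)^n − 1)/r]) = £20,209.18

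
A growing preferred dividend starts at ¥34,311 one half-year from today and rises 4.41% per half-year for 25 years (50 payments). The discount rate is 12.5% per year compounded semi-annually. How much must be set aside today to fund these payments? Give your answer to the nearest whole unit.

Periodic rate r = 0.125/2 per half-year; n is counted in half-years.
Growing ordinary annuity: PV = PMT₁ × [1 − ((1+g)/(1+r))^n] / (r − g) = 34,311 × [1 − ((1+0.0441)/(1+r))^50] / (r − 0.0441) = ¥1,086,202.

¥1,086,202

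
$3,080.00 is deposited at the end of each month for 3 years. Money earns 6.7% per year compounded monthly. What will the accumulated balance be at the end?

$122,432.18

This is an ordinary annuity: 36 deposits of $3,080.00 at the end of each month.
Periodic rate r = 0.067/12 per month; n is counted in months.
FV = PMT × [((1+r)^n − 1)/r] = 3,080 × [(1+r)^36 − 1] / r = $122,432.18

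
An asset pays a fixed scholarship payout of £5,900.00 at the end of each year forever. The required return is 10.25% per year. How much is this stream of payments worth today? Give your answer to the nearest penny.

£57,560.98

Periodic rate r = 0.1025 per year.
Level perpetuity: PV = PMT / r = 5,900 / (0.1025) = £57,560.98.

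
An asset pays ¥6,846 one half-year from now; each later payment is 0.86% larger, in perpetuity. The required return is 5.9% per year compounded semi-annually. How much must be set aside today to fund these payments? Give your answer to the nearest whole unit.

¥327,560

Periodic rate r = 0.059/2 per half-year.
Growing perpetuity (Gordon): PV = PMT₁ / (r − g) = 6,846 / (r − 0.0086) = ¥327,560.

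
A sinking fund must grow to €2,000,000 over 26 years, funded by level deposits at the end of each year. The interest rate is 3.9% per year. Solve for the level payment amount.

Level ordinary annuity; solve FV = PMT × [((1+r)^n − 1)/r] for PMT.
Periodic rate r = 0.039 per year.
With n = 26: PMT = 2,000,000 / ([((1+r)^n − 1)/r]) = €45,775.06

€45,775.06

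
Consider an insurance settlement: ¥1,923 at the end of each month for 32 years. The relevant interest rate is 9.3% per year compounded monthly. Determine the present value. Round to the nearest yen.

This is an ordinary annuity: 384 payments of ¥1,923 at the end of each month.
Periodic rate r = 0.093/12 per month; n is counted in months.
PV = PMT × [(1 − (1+r)^−n)/r] = 1,923 × [1 − (1+r)^−384] / r = ¥235,329

¥235,329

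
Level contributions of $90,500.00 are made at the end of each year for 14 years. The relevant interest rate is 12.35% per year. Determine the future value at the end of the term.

$3,008,352.81

This is an ordinary annuity: 14 deposits of $90,500.00 at the end of each year.
Periodic rate r = 0.1235 per year.
FV = PMT × [((1+r)^n − 1)/r] = 90,500 × [(1+r)^14 − 1] / r = $3,008,352.81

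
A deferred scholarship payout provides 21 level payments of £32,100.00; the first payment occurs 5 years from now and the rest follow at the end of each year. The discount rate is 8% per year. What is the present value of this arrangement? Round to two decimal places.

£236,341.04

Ordinary annuity of 21 payments, first payment at period 5.
Periodic rate r = 0.08 per year.
The ordinary-annuity PV formula values the stream one period before the first payment (period 4); discount that back 4 periods:
PV₀ = 32,100 × [1 − (1+r)^−21] / r × (1+r)^−4 = £236,341.04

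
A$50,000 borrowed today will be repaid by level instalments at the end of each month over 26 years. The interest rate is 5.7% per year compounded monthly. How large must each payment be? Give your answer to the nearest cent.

A$307.64

Level ordinary annuity; solve PV = PMT × [(1 − (1+r)^−n)/r] for PMT.
Periodic rate r = 0.057/12 per month; n is counted in months.
With n = 312: PMT = 50,000 / ([(1 − (1+r)^−n)/r]) = A$307.64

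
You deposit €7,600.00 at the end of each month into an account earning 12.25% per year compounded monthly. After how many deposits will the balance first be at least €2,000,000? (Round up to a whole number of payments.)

129 payments

Periodic rate r = 0.1225/12 per month; n is counted in months.
Ordinary annuity FV: 2,000,000 = 7,600 × [((1+r)^n − 1)/r].
(1+r)^n = 1 + 2,000,000 × r / 7,600, so n = ln(1 + 2,000,000·r/7,600) / ln(1+r) = 128.45.
Round up to a whole number of payments: n = 129.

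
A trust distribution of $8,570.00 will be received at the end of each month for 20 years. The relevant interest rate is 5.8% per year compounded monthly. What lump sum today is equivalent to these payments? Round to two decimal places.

$1,215,704.64

This is an ordinary annuity: 240 payments of $8,570.00 at the end of each month.
Periodic rate r = 0.058/12 per month; n is counted in months.
PV = PMT × [(1 − (1+r)^−n)/r] = 8,570 × [1 − (1+r)^−240] / r = $1,215,704.64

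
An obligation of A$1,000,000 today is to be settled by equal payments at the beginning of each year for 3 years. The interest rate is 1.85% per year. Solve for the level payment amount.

Level annuity due; solve PV = PMT × [(1 − (1+r)^−n)/r] × (1+r) for PMT.
Periodic rate r = 0.0185 per year.
With n = 3: PMT = 1,000,000 / ([(1 − (1+r)^−n)/r] × (1+r)) = A$339,461.98

A$339,461.98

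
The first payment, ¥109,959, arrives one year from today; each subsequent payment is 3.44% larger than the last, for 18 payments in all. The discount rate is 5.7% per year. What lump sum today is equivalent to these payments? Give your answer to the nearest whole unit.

¥1,568,087

Periodic rate r = 0.057 per year.
Growing ordinary annuity: PV = PMT₁ × [1 − ((1+g)/(1+r))^n] / (r − g) = 109,959 × [1 − ((1+0.0344)/(1+r))^18] / (r − 0.0344) = ¥1,568,087.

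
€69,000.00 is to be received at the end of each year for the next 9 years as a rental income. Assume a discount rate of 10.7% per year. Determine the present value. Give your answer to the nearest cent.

This is an ordinary annuity: 9 payments of €69,000.00 at the end of each year.
Periodic rate r = 0.107 per year.
PV = PMT × [(1 − (1+r)^−n)/r] = 69,000 × [1 − (1+r)^−9] / r = €386,552.49

€386,552.49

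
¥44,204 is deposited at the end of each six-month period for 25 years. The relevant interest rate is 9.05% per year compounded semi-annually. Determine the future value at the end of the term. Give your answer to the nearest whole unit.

This is an ordinary annuity: 50 deposits of ¥44,204 at the end of each six-month period.
Periodic rate r = 0.0905/2 per half-year; n is counted in half-years.
FV = PMT × [((1+r)^n − 1)/r] = 44,204 × [(1+r)^50 − 1] / r = ¥7,953,123

¥7,953,123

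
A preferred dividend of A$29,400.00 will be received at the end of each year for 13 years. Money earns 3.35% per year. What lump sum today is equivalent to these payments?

This is an ordinary annuity: 13 payments of A$29,400.00 at the end of each year.
Periodic rate r = 0.0335 per year.
PV = PMT × [(1 − (1+r)^−n)/r] = 29,400 × [1 − (1+r)^−13] / r = A$305,782.82

A$305,782.82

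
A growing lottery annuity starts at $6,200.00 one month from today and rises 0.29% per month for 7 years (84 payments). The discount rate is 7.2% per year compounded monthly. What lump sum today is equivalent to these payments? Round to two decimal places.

$456,734.51

Periodic rate r = 0.072/12 per month; n is counted in months.
Growing ordinary annuity: PV = PMT₁ × [1 − ((1+g)/(1+r))^n] / (r − g) = 6,200 × [1 − ((1+0.0029)/(1+r))^84] / (r − 0.0029) = $456,734.51.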